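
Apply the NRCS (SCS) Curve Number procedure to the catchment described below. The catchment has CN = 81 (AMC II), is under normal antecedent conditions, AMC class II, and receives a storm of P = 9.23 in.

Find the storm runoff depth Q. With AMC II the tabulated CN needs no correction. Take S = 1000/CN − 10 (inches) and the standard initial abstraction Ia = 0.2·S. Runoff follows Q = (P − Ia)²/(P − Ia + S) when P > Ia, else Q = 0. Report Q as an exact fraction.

Average conditions: CN = 81 (no AMC adjustment).
S = 1000/81 − 10 = 190/81 in ≈ 2.346 in
Ia = 0.2·(190/81) = 38/81 in ≈ 0.469 in
Since P=9.230 > Ia=0.469: effective rainfall P−Ia = 70963/8100 in
Runoff Q = (P−Ia)²/(P−Ia+S) = (8.761)²/(8.761+2.346) = 5035747369/728700300 ≈ 6.911 in

Q = 5035747369/728700300 in ≈ 6.911 in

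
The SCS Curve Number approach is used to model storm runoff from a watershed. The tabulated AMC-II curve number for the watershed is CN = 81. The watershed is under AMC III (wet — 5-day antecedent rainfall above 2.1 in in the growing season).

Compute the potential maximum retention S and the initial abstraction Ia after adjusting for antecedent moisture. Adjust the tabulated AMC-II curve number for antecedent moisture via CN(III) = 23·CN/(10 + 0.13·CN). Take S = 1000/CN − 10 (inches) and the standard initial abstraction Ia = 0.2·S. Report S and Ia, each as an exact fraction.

S = 1900/1863 in ≈ 1.020 in; Ia = 380/1863 in ≈ 0.204 in

CN(III) from CN(II)=81: (23·81)/(10 + 0.13·81) = 186300/2053 ≈ 90.745
S = 1000/(186300/2053) − 10 = 1900/1863 in ≈ 1.020 in
Initial abstraction Ia = S/5 = (1900/1863)/5 = 380/1863 ≈ 0.204 in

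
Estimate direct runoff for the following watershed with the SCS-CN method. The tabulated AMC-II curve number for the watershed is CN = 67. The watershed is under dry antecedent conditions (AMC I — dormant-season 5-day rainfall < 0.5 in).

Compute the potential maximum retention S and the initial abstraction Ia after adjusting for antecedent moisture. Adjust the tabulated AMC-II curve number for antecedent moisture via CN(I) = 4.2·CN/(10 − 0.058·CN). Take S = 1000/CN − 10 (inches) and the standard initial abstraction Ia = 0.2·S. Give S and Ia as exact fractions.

Adjust CN=67 to AMC I: 4.2·67/(10 − 0.058·67) → (1407/5) ÷ (3057/500) = 46900/1019 ≈ 46.026
Retention S: 1000/CN − 10 with CN=46.026 → S = 5500/469 ≈ 11.727 in
Ia = 0.2·(5500/469) = 1100/469 in ≈ 2.345 in

S = 5500/469 in ≈ 11.727 in; Ia = 1100/469 in ≈ 2.345 in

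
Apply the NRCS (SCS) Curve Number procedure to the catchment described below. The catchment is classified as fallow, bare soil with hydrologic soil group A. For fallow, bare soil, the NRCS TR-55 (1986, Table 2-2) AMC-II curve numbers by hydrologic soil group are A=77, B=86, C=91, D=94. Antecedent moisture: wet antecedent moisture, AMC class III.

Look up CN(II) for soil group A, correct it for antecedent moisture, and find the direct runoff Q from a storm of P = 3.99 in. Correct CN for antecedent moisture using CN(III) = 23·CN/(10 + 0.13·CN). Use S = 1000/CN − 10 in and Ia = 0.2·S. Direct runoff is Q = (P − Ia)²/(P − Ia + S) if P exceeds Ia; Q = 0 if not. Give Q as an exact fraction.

Q = 825010729/298167100 in ≈ 2.767 in

NRCS table: fallow, bare soil, soil group A → CN(II) = 77
CN(III) from CN(II)=77: (23·77)/(10 + 0.13·77) = 7700/87 ≈ 88.506
Retention S: 1000/CN − 10 with CN=88.506 → S = 100/77 ≈ 1.299 in
Ia = 0.2S: 0.2·1.299 = 0.260 in (exactly 20/77)
Since P=3.990 > Ia=0.260: effective rainfall P−Ia = 28723/7700 in
Q = (28723/7700)²/((28723/7700) + 100/77) = (825010729/59290000)/(38723/7700) = 825010729/298167100 in ≈ 2.767 in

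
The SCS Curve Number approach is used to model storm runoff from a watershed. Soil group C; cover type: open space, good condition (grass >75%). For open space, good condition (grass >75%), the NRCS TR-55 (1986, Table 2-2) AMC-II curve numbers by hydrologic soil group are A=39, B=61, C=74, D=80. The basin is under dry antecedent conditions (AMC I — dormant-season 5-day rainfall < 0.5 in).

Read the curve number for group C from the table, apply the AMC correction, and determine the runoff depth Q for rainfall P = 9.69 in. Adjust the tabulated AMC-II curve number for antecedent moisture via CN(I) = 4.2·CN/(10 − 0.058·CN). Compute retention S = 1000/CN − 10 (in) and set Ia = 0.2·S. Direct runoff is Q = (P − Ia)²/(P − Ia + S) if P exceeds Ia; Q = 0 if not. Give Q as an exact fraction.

NRCS table: open space, good condition (grass >75%), soil group C → CN(II) = 74
Dry (AMC I): CN(I) = 4.2·74/(10 − 0.058·74) = (1554/5)/(1427/250) = 77700/1427 ≈ 54.450
S = 1000/(77700/1427) − 10 = 6500/777 in ≈ 8.366 in
Ia = 0.2S: 0.2·8.366 = 1.673 in (exactly 1300/777)
Since P=9.690 > Ia=1.673: effective rainfall P−Ia = 622913/77700 in
Q: (622913/77700)² ÷ (1272913/77700) = 388020605569/98905340100 in (≈ 3.923 in)

Q = 388020605569/98905340100 in ≈ 3.923 in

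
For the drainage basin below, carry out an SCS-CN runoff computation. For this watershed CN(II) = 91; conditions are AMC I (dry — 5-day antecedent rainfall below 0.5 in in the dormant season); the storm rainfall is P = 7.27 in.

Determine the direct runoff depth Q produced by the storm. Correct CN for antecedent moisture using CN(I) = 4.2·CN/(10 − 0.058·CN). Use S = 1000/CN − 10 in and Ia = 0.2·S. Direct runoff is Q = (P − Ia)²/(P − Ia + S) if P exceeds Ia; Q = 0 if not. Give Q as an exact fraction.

Dry (AMC I): CN(I) = 4.2·91/(10 − 0.058·91) = (1911/5)/(2361/500) = 63700/787 ≈ 80.940
Retention S: 1000/CN − 10 with CN=80.940 → S = 1500/637 ≈ 2.355 in
Ia = 0.2S: 0.2·2.355 = 0.471 in (exactly 300/637)
P − Ia = 7.270 − 0.471 = 433099/63700 ≈ 6.799 in (> 0, runoff occurs)
Q = (433099/63700)²/((433099/63700) + 1500/637) = (187574743801/4057690000)/(583099/63700) = 187574743801/37143406300 in ≈ 5.050 in

Q = 187574743801/37143406300 in ≈ 5.050 in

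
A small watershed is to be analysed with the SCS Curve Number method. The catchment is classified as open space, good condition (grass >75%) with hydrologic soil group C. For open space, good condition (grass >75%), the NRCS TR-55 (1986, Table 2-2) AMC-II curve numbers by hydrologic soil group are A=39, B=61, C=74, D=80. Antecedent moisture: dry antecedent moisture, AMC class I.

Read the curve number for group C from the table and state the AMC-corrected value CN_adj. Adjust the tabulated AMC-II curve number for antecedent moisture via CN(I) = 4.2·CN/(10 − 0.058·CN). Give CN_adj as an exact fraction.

CN_adj = 77700/1427 ≈ 54.450

NRCS table: open space, good condition (grass >75%), soil group C → CN(II) = 74
CN(I) from CN(II)=74: (4.2·74)/(10 − 0.058·74) = 77700/1427 ≈ 54.450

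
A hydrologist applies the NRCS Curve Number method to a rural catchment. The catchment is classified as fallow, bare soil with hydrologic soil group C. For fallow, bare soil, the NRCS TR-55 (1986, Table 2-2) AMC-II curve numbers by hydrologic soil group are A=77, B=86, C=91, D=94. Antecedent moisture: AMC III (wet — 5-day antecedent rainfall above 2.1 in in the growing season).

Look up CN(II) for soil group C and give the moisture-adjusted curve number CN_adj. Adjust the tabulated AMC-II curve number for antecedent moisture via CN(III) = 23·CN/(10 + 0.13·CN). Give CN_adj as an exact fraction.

CN_adj = 209300/2183 ≈ 95.877

NRCS table: fallow, bare soil, soil group C → CN(II) = 91
CN(III) from CN(II)=91: (23·91)/(10 + 0.13·91) = 209300/2183 ≈ 95.877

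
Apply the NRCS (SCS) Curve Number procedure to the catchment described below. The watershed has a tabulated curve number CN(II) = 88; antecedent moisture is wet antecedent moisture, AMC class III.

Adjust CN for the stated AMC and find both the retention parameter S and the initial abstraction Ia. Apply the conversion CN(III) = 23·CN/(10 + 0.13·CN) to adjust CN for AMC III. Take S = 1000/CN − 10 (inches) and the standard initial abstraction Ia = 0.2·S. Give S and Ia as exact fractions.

S = 150/253 in ≈ 0.593 in; Ia = 30/253 in ≈ 0.119 in

CN(III) from CN(II)=88: (23·88)/(10 + 0.13·88) = 6325/67 ≈ 94.403
Retention S: 1000/CN − 10 with CN=94.403 → S = 150/253 ≈ 0.593 in
Ia = 0.2S: 0.2·0.593 = 0.119 in (exactly 30/253)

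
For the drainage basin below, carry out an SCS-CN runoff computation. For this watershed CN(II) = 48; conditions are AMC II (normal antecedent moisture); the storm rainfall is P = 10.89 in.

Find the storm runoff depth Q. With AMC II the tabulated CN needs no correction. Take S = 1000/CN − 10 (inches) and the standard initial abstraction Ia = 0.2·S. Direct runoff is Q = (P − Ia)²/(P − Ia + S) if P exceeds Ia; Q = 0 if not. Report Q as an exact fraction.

CN(II) = 48; AMC II needs no correction.
Max retention: S = 1000/48 − 10 = 65/6 in (≈ 10.833 in)
Ia = 0.2S: 0.2·10.833 = 2.167 in (exactly 13/6)
Since P=10.890 > Ia=2.167: effective rainfall P−Ia = 2617/300 in
Q: (2617/300)² ÷ (5867/300) = 6848689/1760100 in (≈ 3.891 in)

Q = 6848689/1760100 in ≈ 3.891 in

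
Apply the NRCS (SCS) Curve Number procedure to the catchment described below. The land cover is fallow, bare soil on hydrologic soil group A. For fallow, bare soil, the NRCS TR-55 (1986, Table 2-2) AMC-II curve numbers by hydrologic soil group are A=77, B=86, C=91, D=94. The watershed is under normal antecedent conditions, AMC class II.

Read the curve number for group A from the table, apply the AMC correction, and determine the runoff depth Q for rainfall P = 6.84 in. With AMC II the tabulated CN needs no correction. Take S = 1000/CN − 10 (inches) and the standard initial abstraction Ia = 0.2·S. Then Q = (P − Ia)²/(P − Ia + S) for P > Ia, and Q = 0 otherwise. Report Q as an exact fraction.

NRCS table: fallow, bare soil, soil group A → CN(II) = 77
Average conditions: CN = 77 (no AMC adjustment).
Max retention: S = 1000/77 − 10 = 230/77 in (≈ 2.987 in)
Ia = 0.2·(230/77) = 46/77 in ≈ 0.597 in
P − Ia = 6.840 − 0.597 = 12017/1925 ≈ 6.243 in (> 0, runoff occurs)
Q = (12017/1925)²/((12017/1925) + 230/77) = (144408289/3705625)/(17767/1925) = 144408289/34201475 in ≈ 4.222 in

Q = 144408289/34201475 in ≈ 4.222 in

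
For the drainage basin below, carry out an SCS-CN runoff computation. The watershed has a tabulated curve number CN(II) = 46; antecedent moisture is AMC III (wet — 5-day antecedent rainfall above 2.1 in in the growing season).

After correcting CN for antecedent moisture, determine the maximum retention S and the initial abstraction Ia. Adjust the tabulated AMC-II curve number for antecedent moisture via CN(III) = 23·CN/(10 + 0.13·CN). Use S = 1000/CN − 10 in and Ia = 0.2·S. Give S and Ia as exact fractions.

S = 2700/529 in ≈ 5.104 in; Ia = 540/529 in ≈ 1.021 in

Wet (AMC III): CN(III) = 23·46/(10 + 0.13·46) = 1058/(799/50) = 52900/799 ≈ 66.208
S = 1000/(52900/799) − 10 = 2700/529 in ≈ 5.104 in
Initial abstraction Ia = S/5 = (2700/529)/5 = 540/529 ≈ 1.021 in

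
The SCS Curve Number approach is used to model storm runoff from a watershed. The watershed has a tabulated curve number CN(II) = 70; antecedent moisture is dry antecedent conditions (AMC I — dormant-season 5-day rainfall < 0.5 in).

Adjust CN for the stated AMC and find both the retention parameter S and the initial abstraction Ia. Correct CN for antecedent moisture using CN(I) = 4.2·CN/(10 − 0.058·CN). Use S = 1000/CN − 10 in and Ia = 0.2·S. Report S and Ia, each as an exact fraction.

S = 500/49 in ≈ 10.204 in; Ia = 100/49 in ≈ 2.041 in

Dry (AMC I): CN(I) = 4.2·70/(10 − 0.058·70) = 294/(297/50) = 4900/99 ≈ 49.495
S = 1000/(4900/99) − 10 = 500/49 in ≈ 10.204 in
Initial abstraction Ia = S/5 = (500/49)/5 = 100/49 ≈ 2.041 in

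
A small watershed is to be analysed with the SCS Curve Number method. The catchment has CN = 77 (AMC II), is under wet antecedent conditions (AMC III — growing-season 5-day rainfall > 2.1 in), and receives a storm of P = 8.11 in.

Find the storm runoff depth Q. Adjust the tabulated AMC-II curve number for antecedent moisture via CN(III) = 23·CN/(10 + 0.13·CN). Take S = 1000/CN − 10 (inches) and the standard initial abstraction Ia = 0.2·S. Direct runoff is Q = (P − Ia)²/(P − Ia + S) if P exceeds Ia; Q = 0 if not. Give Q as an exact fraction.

Q = 3653839809/542441900 in ≈ 6.736 in

Wet (AMC III): CN(III) = 23·77/(10 + 0.13·77) = 1771/(2001/100) = 7700/87 ≈ 88.506
Retention S: 1000/CN − 10 with CN=88.506 → S = 100/77 ≈ 1.299 in
Initial abstraction Ia = S/5 = (100/77)/5 = 20/77 ≈ 0.260 in
Since P=8.110 > Ia=0.260: effective rainfall P−Ia = 60447/7700 in
Q: (60447/7700)² ÷ (70447/7700) = 3653839809/542441900 in (≈ 6.736 in)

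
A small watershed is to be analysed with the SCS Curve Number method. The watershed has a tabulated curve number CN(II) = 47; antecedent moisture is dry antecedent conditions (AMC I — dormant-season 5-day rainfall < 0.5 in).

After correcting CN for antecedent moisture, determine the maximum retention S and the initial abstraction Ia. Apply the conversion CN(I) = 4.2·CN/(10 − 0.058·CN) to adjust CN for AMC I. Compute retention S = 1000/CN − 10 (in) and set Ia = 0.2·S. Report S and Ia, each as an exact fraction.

S = 26500/987 in ≈ 26.849 in; Ia = 5300/987 in ≈ 5.370 in

Adjust CN=47 to AMC I: 4.2·47/(10 − 0.058·47) → (987/5) ÷ (3637/500) = 98700/3637 ≈ 27.138
Max retention: S = 1000/(98700/3637) − 10 = 26500/987 in (≈ 26.849 in)
Initial abstraction Ia = S/5 = (26500/987)/5 = 5300/987 ≈ 5.370 in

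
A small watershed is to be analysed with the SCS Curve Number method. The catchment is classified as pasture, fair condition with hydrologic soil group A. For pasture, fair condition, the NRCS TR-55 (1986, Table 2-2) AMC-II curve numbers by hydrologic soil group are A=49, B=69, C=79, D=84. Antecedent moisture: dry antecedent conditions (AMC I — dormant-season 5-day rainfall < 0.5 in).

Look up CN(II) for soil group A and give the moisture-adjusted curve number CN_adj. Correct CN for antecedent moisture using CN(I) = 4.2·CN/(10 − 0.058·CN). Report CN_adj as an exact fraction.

CN_adj = 34300/1193 ≈ 28.751

NRCS table: pasture, fair condition, soil group A → CN(II) = 49
Dry (AMC I): CN(I) = 4.2·49/(10 − 0.058·49) = (1029/5)/(3579/500) = 34300/1193 ≈ 28.751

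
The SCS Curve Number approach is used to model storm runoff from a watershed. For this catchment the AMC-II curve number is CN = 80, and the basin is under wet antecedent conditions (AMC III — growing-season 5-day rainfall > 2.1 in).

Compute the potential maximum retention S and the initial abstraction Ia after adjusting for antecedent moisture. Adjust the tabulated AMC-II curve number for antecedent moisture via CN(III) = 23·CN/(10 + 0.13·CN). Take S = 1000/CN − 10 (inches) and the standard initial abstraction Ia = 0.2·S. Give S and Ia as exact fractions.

S = 25/23 in ≈ 1.087 in; Ia = 5/23 in ≈ 0.217 in

Wet (AMC III): CN(III) = 23·80/(10 + 0.13·80) = 1840/(102/5) = 4600/51 ≈ 90.196
S = 1000/(4600/51) − 10 = 25/23 in ≈ 1.087 in
Ia = 0.2·(25/23) = 5/23 in ≈ 0.217 in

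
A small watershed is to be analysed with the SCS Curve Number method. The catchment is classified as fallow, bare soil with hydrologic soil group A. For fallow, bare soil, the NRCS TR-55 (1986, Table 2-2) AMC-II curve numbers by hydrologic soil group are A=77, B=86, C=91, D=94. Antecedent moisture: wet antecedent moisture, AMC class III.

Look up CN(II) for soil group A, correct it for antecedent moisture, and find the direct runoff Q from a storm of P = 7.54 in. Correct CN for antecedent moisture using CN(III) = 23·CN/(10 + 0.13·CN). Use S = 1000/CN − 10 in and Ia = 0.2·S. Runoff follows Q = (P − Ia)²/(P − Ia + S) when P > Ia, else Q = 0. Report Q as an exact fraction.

Q = 785624841/127161650 in ≈ 6.178 in

NRCS table: fallow, bare soil, soil group A → CN(II) = 77
Wet (AMC III): CN(III) = 23·77/(10 + 0.13·77) = 1771/(2001/100) = 7700/87 ≈ 88.506
Max retention: S = 1000/(7700/87) − 10 = 100/77 in (≈ 1.299 in)
Initial abstraction Ia = S/5 = (100/77)/5 = 20/77 ≈ 0.260 in
P − Ia = 7.540 − 0.260 = 28029/3850 ≈ 7.280 in (> 0, runoff occurs)
Q = (28029/3850)²/((28029/3850) + 100/77) = (785624841/14822500)/(33029/3850) = 785624841/127161650 in ≈ 6.178 in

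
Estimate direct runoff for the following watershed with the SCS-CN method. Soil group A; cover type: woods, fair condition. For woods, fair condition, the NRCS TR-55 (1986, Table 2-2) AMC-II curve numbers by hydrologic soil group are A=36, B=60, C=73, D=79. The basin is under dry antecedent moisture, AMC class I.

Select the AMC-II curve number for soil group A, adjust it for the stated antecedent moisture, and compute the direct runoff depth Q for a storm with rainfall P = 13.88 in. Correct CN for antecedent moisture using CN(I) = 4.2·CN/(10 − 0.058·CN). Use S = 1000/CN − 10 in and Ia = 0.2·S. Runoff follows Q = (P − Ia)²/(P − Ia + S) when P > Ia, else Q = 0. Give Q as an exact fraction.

Q = 654489889/1065879675 in ≈ 0.614 in

NRCS table: woods, fair condition, soil group A → CN(II) = 36
Dry (AMC I): CN(I) = 4.2·36/(10 − 0.058·36) = (756/5)/(989/125) = 18900/989 ≈ 19.110
Retention S: 1000/CN − 10 with CN=19.110 → S = 8000/189 ≈ 42.328 in
Ia = 0.2S: 0.2·42.328 = 8.466 in (exactly 1600/189)
Excess rainfall: 13.880 − 8.466 = 5.414 in; P > Ia so Q > 0
Q = (25583/4725)²/((25583/4725) + 8000/189) = (654489889/22325625)/(225583/4725) = 654489889/1065879675 in ≈ 0.614 in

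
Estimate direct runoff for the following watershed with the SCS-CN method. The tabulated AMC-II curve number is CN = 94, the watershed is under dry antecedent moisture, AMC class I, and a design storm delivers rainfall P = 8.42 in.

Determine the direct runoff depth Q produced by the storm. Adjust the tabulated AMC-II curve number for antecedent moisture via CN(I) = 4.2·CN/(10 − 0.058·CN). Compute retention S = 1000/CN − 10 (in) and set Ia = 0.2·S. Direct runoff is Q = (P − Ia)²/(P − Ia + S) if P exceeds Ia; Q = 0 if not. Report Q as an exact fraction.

Dry (AMC I): CN(I) = 4.2·94/(10 − 0.058·94) = (1974/5)/(1137/250) = 32900/379 ≈ 86.807
S = 1000/(32900/379) − 10 = 500/329 in ≈ 1.520 in
Ia = 0.2·(500/329) = 100/329 in ≈ 0.304 in
Since P=8.420 > Ia=0.304: effective rainfall P−Ia = 133509/16450 in
Q = (133509/16450)²/((133509/16450) + 500/329) = (17824653081/270602500)/(158509/16450) = 17824653081/2607473050 in ≈ 6.836 in

Q = 17824653081/2607473050 in ≈ 6.836 in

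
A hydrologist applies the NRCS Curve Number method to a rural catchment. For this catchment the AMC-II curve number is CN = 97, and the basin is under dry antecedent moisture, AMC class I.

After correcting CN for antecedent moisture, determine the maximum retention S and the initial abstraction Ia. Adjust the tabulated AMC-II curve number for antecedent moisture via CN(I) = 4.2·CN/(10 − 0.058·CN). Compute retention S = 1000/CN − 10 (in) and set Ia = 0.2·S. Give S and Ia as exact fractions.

Dry (AMC I): CN(I) = 4.2·97/(10 − 0.058·97) = (2037/5)/(2187/500) = 67900/729 ≈ 93.141
Max retention: S = 1000/(67900/729) − 10 = 500/679 in (≈ 0.736 in)
Ia = 0.2·(500/679) = 100/679 in ≈ 0.147 in

S = 500/679 in ≈ 0.736 in; Ia = 100/679 in ≈ 0.147 in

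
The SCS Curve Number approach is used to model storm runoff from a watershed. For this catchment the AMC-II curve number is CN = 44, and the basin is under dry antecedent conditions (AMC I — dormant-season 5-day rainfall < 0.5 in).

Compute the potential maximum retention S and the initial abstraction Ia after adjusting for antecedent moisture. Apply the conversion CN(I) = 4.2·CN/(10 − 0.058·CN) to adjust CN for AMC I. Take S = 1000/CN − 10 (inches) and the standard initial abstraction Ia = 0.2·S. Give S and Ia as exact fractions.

S = 1000/33 in ≈ 30.303 in; Ia = 200/33 in ≈ 6.061 in

Adjust CN=44 to AMC I: 4.2·44/(10 − 0.058·44) → (924/5) ÷ (931/125) = 3300/133 ≈ 24.812
Max retention: S = 1000/(3300/133) − 10 = 1000/33 in (≈ 30.303 in)
Ia = 0.2S: 0.2·30.303 = 6.061 in (exactly 200/33)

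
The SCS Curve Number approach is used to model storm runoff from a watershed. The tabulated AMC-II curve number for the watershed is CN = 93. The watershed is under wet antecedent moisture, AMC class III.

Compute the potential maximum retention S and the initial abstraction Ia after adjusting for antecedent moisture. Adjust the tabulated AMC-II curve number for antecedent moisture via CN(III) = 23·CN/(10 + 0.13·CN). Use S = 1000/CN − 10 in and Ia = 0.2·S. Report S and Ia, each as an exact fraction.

Wet (AMC III): CN(III) = 23·93/(10 + 0.13·93) = 2139/(2209/100) = 213900/2209 ≈ 96.831
Retention S: 1000/CN − 10 with CN=96.831 → S = 700/2139 ≈ 0.327 in
Ia = 0.2·(700/2139) = 140/2139 in ≈ 0.065 in

S = 700/2139 in ≈ 0.327 in; Ia = 140/2139 in ≈ 0.065 in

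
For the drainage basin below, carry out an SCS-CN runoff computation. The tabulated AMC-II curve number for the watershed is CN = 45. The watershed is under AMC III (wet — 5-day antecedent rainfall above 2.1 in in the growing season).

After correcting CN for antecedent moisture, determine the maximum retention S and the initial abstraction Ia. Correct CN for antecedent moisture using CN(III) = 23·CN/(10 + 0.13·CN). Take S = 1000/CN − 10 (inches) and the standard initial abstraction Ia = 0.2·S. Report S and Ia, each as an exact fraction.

S = 1100/207 in ≈ 5.314 in; Ia = 220/207 in ≈ 1.063 in

CN(III) from CN(II)=45: (23·45)/(10 + 0.13·45) = 20700/317 ≈ 65.300
Retention S: 1000/CN − 10 with CN=65.300 → S = 1100/207 ≈ 5.314 in
Ia = 0.2S: 0.2·5.314 = 1.063 in (exactly 220/207)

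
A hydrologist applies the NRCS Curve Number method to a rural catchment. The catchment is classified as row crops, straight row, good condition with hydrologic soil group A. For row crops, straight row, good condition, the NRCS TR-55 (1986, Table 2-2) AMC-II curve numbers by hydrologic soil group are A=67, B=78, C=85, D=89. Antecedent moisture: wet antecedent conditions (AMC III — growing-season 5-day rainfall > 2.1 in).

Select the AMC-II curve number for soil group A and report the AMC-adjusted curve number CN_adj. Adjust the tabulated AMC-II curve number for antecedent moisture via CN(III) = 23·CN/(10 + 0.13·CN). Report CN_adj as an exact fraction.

NRCS table: row crops, straight row, good condition, soil group A → CN(II) = 67
CN(III) from CN(II)=67: (23·67)/(10 + 0.13·67) = 154100/1871 ≈ 82.362

CN_adj = 154100/1871 ≈ 82.362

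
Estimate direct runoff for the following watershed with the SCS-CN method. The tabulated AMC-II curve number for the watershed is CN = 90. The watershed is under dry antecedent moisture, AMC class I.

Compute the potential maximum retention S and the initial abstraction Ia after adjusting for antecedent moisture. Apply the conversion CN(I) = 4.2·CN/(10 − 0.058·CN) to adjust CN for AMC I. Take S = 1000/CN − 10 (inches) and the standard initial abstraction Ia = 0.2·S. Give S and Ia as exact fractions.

S = 500/189 in ≈ 2.646 in; Ia = 100/189 in ≈ 0.529 in

Adjust CN=90 to AMC I: 4.2·90/(10 − 0.058·90) → 378 ÷ (239/50) = 18900/239 ≈ 79.079
S = 1000/(18900/239) − 10 = 500/189 in ≈ 2.646 in
Ia = 0.2S: 0.2·2.646 = 0.529 in (exactly 100/189)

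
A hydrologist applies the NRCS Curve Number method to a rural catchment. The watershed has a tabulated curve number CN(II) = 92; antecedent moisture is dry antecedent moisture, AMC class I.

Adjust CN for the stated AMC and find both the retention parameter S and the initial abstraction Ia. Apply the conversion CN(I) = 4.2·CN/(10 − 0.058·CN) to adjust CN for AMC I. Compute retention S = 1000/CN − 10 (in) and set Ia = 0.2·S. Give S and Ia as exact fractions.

S = 1000/483 in ≈ 2.070 in; Ia = 200/483 in ≈ 0.414 in

Adjust CN=92 to AMC I: 4.2·92/(10 − 0.058·92) → (1932/5) ÷ (583/125) = 48300/583 ≈ 82.847
S = 1000/(48300/583) − 10 = 1000/483 in ≈ 2.070 in
Initial abstraction Ia = S/5 = (1000/483)/5 = 200/483 ≈ 0.414 in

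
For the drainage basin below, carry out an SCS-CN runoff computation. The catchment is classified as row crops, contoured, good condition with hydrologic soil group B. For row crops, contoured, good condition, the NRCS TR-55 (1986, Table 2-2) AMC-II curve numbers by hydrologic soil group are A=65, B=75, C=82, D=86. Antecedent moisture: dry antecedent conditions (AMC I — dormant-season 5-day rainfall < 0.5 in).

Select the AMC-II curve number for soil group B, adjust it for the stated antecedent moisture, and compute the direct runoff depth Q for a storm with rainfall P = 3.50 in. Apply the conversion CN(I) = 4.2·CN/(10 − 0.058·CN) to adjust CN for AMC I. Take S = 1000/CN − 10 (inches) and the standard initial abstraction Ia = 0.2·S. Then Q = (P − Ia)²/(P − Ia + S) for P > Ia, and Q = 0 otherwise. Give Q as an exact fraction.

NRCS table: row crops, contoured, good condition, soil group B → CN(II) = 75
Adjust CN=75 to AMC I: 4.2·75/(10 − 0.058·75) → 315 ÷ (113/20) = 6300/113 ≈ 55.752
S = 1000/(6300/113) − 10 = 500/63 in ≈ 7.937 in
Initial abstraction Ia = S/5 = (500/63)/5 = 100/63 ≈ 1.587 in
Excess rainfall: 3.500 − 1.587 = 1.913 in; P > Ia so Q > 0
Q: (241/126)² ÷ (1241/126) = 58081/156366 in (≈ 0.371 in)

Q = 58081/156366 in ≈ 0.371 in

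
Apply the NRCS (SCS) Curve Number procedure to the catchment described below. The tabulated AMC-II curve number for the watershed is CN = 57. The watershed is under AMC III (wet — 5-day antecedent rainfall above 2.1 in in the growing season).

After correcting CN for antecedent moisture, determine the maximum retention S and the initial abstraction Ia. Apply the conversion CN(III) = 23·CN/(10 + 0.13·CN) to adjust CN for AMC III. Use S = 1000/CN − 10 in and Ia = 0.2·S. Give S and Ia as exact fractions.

Wet (AMC III): CN(III) = 23·57/(10 + 0.13·57) = 1311/(1741/100) = 131100/1741 ≈ 75.302
Max retention: S = 1000/(131100/1741) − 10 = 4300/1311 in (≈ 3.280 in)
Ia = 0.2·(4300/1311) = 860/1311 in ≈ 0.656 in

S = 4300/1311 in ≈ 3.280 in; Ia = 860/1311 in ≈ 0.656 in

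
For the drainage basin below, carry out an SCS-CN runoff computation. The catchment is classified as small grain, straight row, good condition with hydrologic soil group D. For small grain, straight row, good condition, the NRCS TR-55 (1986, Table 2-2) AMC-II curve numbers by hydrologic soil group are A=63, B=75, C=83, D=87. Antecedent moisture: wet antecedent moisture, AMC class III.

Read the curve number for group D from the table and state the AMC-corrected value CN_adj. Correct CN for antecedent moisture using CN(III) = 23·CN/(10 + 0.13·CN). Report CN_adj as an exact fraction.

CN_adj = 200100/2131 ≈ 93.900

NRCS table: small grain, straight row, good condition, soil group D → CN(II) = 87
Adjust CN=87 to AMC III: 23·87/(10 + 0.13·87) → 2001 ÷ (2131/100) = 200100/2131 ≈ 93.900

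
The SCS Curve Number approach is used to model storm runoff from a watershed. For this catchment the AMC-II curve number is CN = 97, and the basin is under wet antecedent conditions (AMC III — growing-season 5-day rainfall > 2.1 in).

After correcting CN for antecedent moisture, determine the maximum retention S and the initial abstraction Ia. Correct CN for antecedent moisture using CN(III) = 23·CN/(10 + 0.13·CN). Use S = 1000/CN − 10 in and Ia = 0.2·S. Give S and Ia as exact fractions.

Adjust CN=97 to AMC III: 23·97/(10 + 0.13·97) → 2231 ÷ (2261/100) = 223100/2261 ≈ 98.673
S = 1000/(223100/2261) − 10 = 300/2231 in ≈ 0.134 in
Ia = 0.2S: 0.2·0.134 = 0.027 in (exactly 60/2231)

S = 300/2231 in ≈ 0.134 in; Ia = 60/2231 in ≈ 0.027 in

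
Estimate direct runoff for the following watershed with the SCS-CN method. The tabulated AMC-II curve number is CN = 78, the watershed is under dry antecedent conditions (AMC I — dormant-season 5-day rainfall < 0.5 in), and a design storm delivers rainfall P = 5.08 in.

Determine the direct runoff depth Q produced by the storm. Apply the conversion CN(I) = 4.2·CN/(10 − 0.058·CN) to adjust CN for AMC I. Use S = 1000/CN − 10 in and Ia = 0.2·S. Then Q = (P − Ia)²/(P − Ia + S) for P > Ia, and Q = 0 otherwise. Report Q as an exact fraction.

Q = 5854239169/4381916175 in ≈ 1.336 in

Adjust CN=78 to AMC I: 4.2·78/(10 − 0.058·78) → (1638/5) ÷ (1369/250) = 81900/1369 ≈ 59.825
S = 1000/(81900/1369) − 10 = 5500/819 in ≈ 6.716 in
Initial abstraction Ia = S/5 = (5500/819)/5 = 1100/819 ≈ 1.343 in
Excess rainfall: 5.080 − 1.343 = 3.737 in; P > Ia so Q > 0
Q = (76513/20475)²/((76513/20475) + 5500/819) = (5854239169/419225625)/(214013/20475) = 5854239169/4381916175 in ≈ 1.336 in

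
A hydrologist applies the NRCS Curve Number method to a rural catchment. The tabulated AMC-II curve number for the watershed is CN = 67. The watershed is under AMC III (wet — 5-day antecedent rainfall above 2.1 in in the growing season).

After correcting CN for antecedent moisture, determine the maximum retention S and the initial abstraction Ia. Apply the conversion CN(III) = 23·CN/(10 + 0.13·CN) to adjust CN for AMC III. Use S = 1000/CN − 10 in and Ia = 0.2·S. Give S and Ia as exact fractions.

S = 3300/1541 in ≈ 2.141 in; Ia = 660/1541 in ≈ 0.428 in

Wet (AMC III): CN(III) = 23·67/(10 + 0.13·67) = 1541/(1871/100) = 154100/1871 ≈ 82.362
Retention S: 1000/CN − 10 with CN=82.362 → S = 3300/1541 ≈ 2.141 in
Ia = 0.2·(3300/1541) = 660/1541 in ≈ 0.428 in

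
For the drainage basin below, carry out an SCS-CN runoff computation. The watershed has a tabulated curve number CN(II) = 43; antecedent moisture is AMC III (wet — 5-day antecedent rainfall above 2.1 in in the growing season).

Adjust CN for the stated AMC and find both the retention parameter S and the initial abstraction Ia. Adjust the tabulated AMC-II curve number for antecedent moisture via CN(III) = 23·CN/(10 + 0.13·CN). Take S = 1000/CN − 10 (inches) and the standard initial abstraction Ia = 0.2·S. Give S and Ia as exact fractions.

S = 5700/989 in ≈ 5.763 in; Ia = 1140/989 in ≈ 1.153 in

Wet (AMC III): CN(III) = 23·43/(10 + 0.13·43) = 989/(1559/100) = 98900/1559 ≈ 63.438
Max retention: S = 1000/(98900/1559) − 10 = 5700/989 in (≈ 5.763 in)
Ia = 0.2S: 0.2·5.763 = 1.153 in (exactly 1140/989)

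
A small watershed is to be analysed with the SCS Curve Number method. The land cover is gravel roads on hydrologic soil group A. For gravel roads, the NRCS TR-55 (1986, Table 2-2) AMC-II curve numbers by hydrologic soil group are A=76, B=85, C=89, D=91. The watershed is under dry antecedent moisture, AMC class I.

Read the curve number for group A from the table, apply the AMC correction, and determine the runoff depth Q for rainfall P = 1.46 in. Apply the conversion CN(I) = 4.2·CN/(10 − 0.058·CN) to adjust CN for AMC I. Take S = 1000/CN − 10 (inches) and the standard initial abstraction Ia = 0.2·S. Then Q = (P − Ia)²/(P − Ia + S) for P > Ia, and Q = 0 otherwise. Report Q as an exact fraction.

NRCS table: gravel roads, soil group A → CN(II) = 76
CN(I) from CN(II)=76: (4.2·76)/(10 − 0.058·76) = 13300/233 ≈ 57.082
Max retention: S = 1000/(13300/233) − 10 = 1000/133 in (≈ 7.519 in)
Ia = 0.2S: 0.2·7.519 = 1.504 in (exactly 200/133)
P = 1.460 ≤ Ia = 1.504 in: entire storm abstracted, Q = 0.

Q = 0 in ≈ 0.000 in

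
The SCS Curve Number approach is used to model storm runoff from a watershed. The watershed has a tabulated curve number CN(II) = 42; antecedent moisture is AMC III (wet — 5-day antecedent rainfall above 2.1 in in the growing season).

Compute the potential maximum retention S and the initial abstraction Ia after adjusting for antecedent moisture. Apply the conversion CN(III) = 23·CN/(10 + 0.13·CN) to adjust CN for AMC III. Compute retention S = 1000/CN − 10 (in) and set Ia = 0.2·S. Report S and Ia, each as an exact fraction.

Wet (AMC III): CN(III) = 23·42/(10 + 0.13·42) = 966/(773/50) = 48300/773 ≈ 62.484
S = 1000/(48300/773) − 10 = 2900/483 in ≈ 6.004 in
Ia = 0.2·(2900/483) = 580/483 in ≈ 1.201 in

S = 2900/483 in ≈ 6.004 in; Ia = 580/483 in ≈ 1.201 in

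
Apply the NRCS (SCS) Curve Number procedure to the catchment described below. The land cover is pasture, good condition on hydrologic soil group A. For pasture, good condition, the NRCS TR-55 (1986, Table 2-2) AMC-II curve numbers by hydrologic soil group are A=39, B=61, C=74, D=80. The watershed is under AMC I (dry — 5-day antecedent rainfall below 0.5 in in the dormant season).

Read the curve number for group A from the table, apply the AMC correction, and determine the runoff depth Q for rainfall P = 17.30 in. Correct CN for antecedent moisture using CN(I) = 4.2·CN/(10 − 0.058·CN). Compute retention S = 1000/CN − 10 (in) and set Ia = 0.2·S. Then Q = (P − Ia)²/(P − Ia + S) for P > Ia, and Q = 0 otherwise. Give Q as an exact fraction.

Q = 6510391969/3158776530 in ≈ 2.061 in

NRCS table: pasture, good condition, soil group A → CN(II) = 39
Adjust CN=39 to AMC I: 4.2·39/(10 − 0.058·39) → (819/5) ÷ (3869/500) = 81900/3869 ≈ 21.168
Retention S: 1000/CN − 10 with CN=21.168 → S = 30500/819 ≈ 37.241 in
Initial abstraction Ia = S/5 = (30500/819)/5 = 6100/819 ≈ 7.448 in
Since P=17.300 > Ia=7.448: effective rainfall P−Ia = 80687/8190 in
Q: (80687/8190)² ÷ (385687/8190) = 6510391969/3158776530 in (≈ 2.061 in)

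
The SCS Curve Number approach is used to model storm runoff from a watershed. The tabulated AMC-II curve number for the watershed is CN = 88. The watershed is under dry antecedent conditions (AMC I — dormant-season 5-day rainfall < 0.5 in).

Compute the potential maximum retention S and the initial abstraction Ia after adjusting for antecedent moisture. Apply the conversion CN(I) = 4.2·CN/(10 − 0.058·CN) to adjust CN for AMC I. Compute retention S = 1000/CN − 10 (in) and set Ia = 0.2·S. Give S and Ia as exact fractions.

S = 250/77 in ≈ 3.247 in; Ia = 50/77 in ≈ 0.649 in

Adjust CN=88 to AMC I: 4.2·88/(10 − 0.058·88) → (1848/5) ÷ (612/125) = 3850/51 ≈ 75.490
S = 1000/(3850/51) − 10 = 250/77 in ≈ 3.247 in
Ia = 0.2S: 0.2·3.247 = 0.649 in (exactly 50/77)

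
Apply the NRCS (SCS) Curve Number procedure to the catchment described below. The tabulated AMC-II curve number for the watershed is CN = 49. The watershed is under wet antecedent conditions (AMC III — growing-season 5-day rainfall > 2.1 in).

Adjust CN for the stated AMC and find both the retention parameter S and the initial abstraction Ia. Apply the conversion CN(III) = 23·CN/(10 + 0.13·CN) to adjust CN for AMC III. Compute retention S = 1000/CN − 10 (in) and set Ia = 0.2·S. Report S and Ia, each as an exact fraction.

S = 5100/1127 in ≈ 4.525 in; Ia = 1020/1127 in ≈ 0.905 in

Wet (AMC III): CN(III) = 23·49/(10 + 0.13·49) = 1127/(1637/100) = 112700/1637 ≈ 68.845
Retention S: 1000/CN − 10 with CN=68.845 → S = 5100/1127 ≈ 4.525 in
Initial abstraction Ia = S/5 = (5100/1127)/5 = 1020/1127 ≈ 0.905 in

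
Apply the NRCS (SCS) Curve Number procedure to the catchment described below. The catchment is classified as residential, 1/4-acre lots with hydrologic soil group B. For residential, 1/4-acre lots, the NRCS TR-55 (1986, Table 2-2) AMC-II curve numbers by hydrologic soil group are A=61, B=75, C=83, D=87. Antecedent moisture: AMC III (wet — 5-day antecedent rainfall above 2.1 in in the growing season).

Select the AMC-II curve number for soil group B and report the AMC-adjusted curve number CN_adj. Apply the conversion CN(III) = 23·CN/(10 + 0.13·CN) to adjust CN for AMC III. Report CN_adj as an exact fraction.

CN_adj = 6900/79 ≈ 87.342

NRCS table: residential, 1/4-acre lots, soil group B → CN(II) = 75
Adjust CN=75 to AMC III: 23·75/(10 + 0.13·75) → 1725 ÷ (79/4) = 6900/79 ≈ 87.342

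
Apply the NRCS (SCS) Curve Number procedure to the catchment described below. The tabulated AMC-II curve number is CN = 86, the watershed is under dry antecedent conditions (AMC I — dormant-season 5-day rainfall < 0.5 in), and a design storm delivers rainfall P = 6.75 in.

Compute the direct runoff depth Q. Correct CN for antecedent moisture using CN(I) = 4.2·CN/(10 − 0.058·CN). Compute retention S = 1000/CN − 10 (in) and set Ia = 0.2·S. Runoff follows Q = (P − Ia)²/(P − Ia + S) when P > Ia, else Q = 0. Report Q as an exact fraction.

Q = 9504889/2622828 in ≈ 3.624 in

Dry (AMC I): CN(I) = 4.2·86/(10 − 0.058·86) = (1806/5)/(1253/250) = 12900/179 ≈ 72.067
Max retention: S = 1000/(12900/179) − 10 = 500/129 in (≈ 3.876 in)
Ia = 0.2·(500/129) = 100/129 in ≈ 0.775 in
P − Ia = 6.750 − 0.775 = 3083/516 ≈ 5.975 in (> 0, runoff occurs)
Runoff Q = (P−Ia)²/(P−Ia+S) = (5.975)²/(5.975+3.876) = 9504889/2622828 ≈ 3.624 in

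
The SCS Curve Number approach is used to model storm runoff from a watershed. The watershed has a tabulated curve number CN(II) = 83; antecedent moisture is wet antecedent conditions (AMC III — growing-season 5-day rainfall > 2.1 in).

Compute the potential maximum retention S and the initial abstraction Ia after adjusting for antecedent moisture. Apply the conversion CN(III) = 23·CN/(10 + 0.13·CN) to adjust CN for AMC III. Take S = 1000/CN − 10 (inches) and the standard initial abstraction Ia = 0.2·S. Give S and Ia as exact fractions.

Wet (AMC III): CN(III) = 23·83/(10 + 0.13·83) = 1909/(2079/100) = 190900/2079 ≈ 91.823
S = 1000/(190900/2079) − 10 = 1700/1909 in ≈ 0.891 in
Ia = 0.2·(1700/1909) = 340/1909 in ≈ 0.178 in

S = 1700/1909 in ≈ 0.891 in; Ia = 340/1909 in ≈ 0.178 in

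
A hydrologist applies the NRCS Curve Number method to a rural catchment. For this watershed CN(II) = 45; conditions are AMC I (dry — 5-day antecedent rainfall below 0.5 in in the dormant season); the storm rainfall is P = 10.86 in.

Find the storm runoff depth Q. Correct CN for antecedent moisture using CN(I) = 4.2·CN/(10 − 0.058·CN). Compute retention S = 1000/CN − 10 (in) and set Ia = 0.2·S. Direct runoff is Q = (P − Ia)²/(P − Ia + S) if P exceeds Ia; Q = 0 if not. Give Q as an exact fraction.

Adjust CN=45 to AMC I: 4.2·45/(10 − 0.058·45) → 189 ÷ (739/100) = 18900/739 ≈ 25.575
Max retention: S = 1000/(18900/739) − 10 = 5500/189 in (≈ 29.101 in)
Ia = 0.2S: 0.2·29.101 = 5.820 in (exactly 1100/189)
Excess rainfall: 10.860 − 5.820 = 5.040 in; P > Ia so Q > 0
Q: (47627/9450)² ÷ (322627/9450) = 2268331129/3048825150 in (≈ 0.744 in)

Q = 2268331129/3048825150 in ≈ 0.744 in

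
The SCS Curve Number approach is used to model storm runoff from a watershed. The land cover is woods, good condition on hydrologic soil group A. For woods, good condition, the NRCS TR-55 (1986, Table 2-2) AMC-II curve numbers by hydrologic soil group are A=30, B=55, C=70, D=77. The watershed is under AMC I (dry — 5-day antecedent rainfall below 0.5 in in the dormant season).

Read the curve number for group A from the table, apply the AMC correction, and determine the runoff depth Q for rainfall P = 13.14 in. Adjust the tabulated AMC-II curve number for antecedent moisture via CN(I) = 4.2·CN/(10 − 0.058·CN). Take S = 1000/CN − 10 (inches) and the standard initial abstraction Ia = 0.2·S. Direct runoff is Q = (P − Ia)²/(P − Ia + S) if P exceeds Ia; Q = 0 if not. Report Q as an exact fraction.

NRCS table: woods, good condition, soil group A → CN(II) = 30
Dry (AMC I): CN(I) = 4.2·30/(10 − 0.058·30) = 126/(413/50) = 900/59 ≈ 15.254
Retention S: 1000/CN − 10 with CN=15.254 → S = 500/9 ≈ 55.556 in
Ia = 0.2S: 0.2·55.556 = 11.111 in (exactly 100/9)
Excess rainfall: 13.140 − 11.111 = 2.029 in; P > Ia so Q > 0
Q: (913/450)² ÷ (25913/450) = 833569/11660850 in (≈ 0.071 in)

Q = 833569/11660850 in ≈ 0.071 in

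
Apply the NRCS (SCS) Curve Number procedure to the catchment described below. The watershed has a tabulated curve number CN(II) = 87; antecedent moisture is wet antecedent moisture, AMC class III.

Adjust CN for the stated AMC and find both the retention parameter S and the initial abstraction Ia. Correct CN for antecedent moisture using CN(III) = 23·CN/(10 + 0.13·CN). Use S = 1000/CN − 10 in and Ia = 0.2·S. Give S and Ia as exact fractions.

Wet (AMC III): CN(III) = 23·87/(10 + 0.13·87) = 2001/(2131/100) = 200100/2131 ≈ 93.900
S = 1000/(200100/2131) − 10 = 1300/2001 in ≈ 0.650 in
Initial abstraction Ia = S/5 = (1300/2001)/5 = 260/2001 ≈ 0.130 in

S = 1300/2001 in ≈ 0.650 in; Ia = 260/2001 in ≈ 0.130 in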